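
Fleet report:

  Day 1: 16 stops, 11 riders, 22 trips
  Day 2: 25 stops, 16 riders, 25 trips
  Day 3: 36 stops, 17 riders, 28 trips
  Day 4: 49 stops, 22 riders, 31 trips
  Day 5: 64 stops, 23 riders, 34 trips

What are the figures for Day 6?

Stops: 16, 25, 36, 49, 64 → 81 (perfect squares: 4², 5², 6², …).
Riders goes 11, 16, 17, 22, 23 → 28 (alternating steps +5, +1, +5, +1, …).
Trips: +3 each step, so 22, 25, 28, 31, 34 → 37.
So the next record is 81 stops, 28 riders, 37 trips.

81 stops, 28 riders, 37 trips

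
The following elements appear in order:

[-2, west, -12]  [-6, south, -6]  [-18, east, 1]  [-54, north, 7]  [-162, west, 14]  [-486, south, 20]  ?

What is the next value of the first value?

-1458

First value goes -2, -6, -18, -54, -162, -486 → -1458 (×3 each step).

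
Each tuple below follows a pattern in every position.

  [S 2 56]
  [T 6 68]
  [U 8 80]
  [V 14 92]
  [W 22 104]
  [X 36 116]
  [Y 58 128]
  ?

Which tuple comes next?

[Z 94 140]

Letter — letters move forward 1 place in the alphabet: S, T, U, V, W, X, Y → Z.
Second coordinate — each term is the sum of the two before it: 2, 6, 8, 14, 22, 36, 58 → 94.
Third coordinate: +12 each step; 56, 68, 80, 92, 104, 116, 128 → 140.
Combining the parts gives [Z 94 140].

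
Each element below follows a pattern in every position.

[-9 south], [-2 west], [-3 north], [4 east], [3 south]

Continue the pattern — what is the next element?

[10 west]

For the first value, alternating steps +7, −1, +7, −1, …: -9, -2, -3, 4, 3 → 10.
For the direction, repeats south → west → north → east: south, west, north, east, south → west.
Combining the parts gives [10 west].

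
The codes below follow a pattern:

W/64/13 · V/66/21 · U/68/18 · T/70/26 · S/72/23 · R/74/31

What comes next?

Letter: letters move back 1 place in the alphabet, so W, V, U, T, S, R → Q.
For the second component, +2 each step: 64, 66, 68, 70, 72, 74 → 76.
Third component: 13, 21, 18, 26, 23, 31 → 28 (alternating steps +8, −3, +8, −3, …).
So the next code is Q/76/28.

Q/76/28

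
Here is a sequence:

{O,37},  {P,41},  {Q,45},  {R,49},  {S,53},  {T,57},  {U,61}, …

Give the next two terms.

{V,65}, {W,69}

For the letter, letters move forward 1 place in the alphabet: O, P, Q, R, S, T, U → V → W.
For the second slot, +4 each step: 37, 41, 45, 49, 53, 57, 61 → 65 → 69.
Putting the parts together: {V,65} and then {W,69}.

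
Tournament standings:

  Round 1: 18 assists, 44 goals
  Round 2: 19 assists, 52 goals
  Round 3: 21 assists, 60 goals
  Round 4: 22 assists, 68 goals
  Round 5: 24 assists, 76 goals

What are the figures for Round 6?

25 assists, 84 goals

Assists: 18, 19, 21, 22, 24 → 25 (alternating steps +1, +2, +1, +2, …).
Goals: +8 each step; 44, 52, 60, 68, 76 → 84.
Combining the parts gives 25 assists, 84 goals.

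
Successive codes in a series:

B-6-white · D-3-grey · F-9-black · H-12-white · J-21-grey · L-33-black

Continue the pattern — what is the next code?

Letter: letters move forward 2 places in the alphabet, so B, D, F, H, J, L → N.
Second component goes 6, 3, 9, 12, 21, 33 → 54 (each term is the sum of the two before it).
Shade: repeats white → grey → black, so white, grey, black, white, grey, black → white.
Combining the parts gives N-54-white.

N-54-white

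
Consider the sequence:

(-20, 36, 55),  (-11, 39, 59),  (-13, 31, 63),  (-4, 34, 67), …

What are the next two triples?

First part goes -20, -11, -13, -4 → -6 → 3 (alternating steps +9, −2, +9, −2, …).
For the second part, alternating steps +3, −8, +3, −8, …: 36, 39, 31, 34 → 26 → 29.
Third part: 55, 59, 63, 67 → 71 → 75 (+4 each step).
So the next two triples are (-6, 26, 71) and (3, 29, 75).

(-6, 26, 71), (3, 29, 75)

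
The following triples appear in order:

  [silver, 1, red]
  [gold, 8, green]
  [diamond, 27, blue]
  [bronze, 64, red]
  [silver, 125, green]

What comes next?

Rank: repeats silver → gold → diamond → bronze; silver, gold, diamond, bronze, silver → gold.
Second slot — perfect cubes: 1³, 2³, 3³, …: 1, 8, 27, 64, 125 → 216.
Colour: repeats red → green → blue; red, green, blue, red, green → blue.
Combining the parts gives [gold, 216, blue].

[gold, 216, blue]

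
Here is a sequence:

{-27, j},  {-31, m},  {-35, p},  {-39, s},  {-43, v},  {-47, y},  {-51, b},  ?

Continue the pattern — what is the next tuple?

{-55, e}

First coordinate goes -27, -31, -35, -39, -43, -47, -51 → -55 (−4 each step).
Letter: j, m, p, s, v, y, b → e (letters move forward 3 places in the alphabet, wrapping Z→A).
Combining the parts gives {-55, e}.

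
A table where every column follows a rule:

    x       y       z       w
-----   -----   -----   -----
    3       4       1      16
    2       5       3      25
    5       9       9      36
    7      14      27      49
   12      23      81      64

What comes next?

19  37  243  81

Column x: each term is the sum of the two before it; 3, 2, 5, 7, 12 → 19.
Column y: each term is the sum of the two before it, so 4, 5, 9, 14, 23 → 37.
For the column z, ×3 each step: 1, 3, 9, 27, 81 → 243.
For the column w, perfect squares: 4², 5², 6², …: 16, 25, 36, 49, 64 → 81.
Putting it together: 19  37  243  81.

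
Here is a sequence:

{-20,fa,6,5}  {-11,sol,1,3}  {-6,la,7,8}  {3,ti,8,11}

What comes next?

{8,do,15,19}

For the first coordinate, alternating steps +9, +5, +9, +5, …: -20, -11, -6, 3 → 8.
Note — runs through the solfège scale do→ti: fa, sol, la, ti → do.
Third coordinate: each term is the sum of the two before it; 6, 1, 7, 8 → 15.
Fourth coordinate goes 5, 3, 8, 11 → 19 (each term is the sum of the two before it).
Putting it together: {8,do,15,19}.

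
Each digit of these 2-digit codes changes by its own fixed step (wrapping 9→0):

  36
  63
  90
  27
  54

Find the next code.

First digit: +3 each step, mod 10; 3, 6, 9, 2, 5 → 8.
Second digit: −3 each step, mod 10; 6, 3, 0, 7, 4 → 1.
Putting it together: 81.

81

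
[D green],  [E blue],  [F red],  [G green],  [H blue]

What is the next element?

[I red]

Letter goes D, E, F, G, H → I (letters move forward 1 place in the alphabet).
For the colour, repeats green → blue → red: green, blue, red, green, blue → red.
So the next element is [I red].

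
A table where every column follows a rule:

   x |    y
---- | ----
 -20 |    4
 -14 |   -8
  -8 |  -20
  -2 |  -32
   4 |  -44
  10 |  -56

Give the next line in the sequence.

Column x: +6 each step; -20, -14, -8, -2, 4, 10 → 16.
Column y — −12 each step: 4, -8, -20, -32, -44, -56 → -68.
Putting it together: 16  -68.

16  -68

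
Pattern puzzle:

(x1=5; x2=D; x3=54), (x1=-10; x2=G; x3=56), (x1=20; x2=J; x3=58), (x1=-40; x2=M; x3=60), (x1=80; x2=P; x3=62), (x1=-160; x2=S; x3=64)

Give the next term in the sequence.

(x1=320; x2=V; x3=66)

X1: ×(-2) each step, so 5, -10, 20, -40, 80, -160 → 320.
X2 — letters move forward 3 places in the alphabet: D, G, J, M, P, S → V.
X3: +2 each step; 54, 56, 58, 60, 62, 64 → 66.
Combining the parts gives (x1=320; x2=V; x3=66).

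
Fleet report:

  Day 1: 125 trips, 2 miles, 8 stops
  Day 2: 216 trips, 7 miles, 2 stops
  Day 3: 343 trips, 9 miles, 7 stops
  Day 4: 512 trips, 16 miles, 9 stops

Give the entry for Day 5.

Trips: perfect cubes: 5³, 6³, 7³, …, so 125, 216, 343, 512 → 729.
Miles: 2, 7, 9, 16 → 25 (each term is the sum of the two before it).
Stops: always the previous value of the miles; 8, 2, 7, 9 → 16.
Putting it together: 729 trips, 25 miles, 16 stops.

729 trips, 25 miles, 16 stops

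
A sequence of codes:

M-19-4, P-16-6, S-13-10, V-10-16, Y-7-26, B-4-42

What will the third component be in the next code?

68

Letter: M, P, S, V, Y, B → E (letters move forward 3 places in the alphabet, wrapping Z→A).
Second component: 19, 16, 13, 10, 7, 4 → 1 (−3 each step).
Third component — each term is the sum of the two before it: 4, 6, 10, 16, 26, 42 → 68.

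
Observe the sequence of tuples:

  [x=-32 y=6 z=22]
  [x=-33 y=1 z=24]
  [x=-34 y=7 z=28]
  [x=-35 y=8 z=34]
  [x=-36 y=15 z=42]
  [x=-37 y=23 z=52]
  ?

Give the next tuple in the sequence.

[x=-38 y=38 z=64]

X goes -32, -33, -34, -35, -36, -37 → -38 (−1 each step).
Y — each term is the sum of the two before it: 6, 1, 7, 8, 15, 23 → 38.
Z: differences are 2, 4, 6, … (increasing by 2 each time), so 22, 24, 28, 34, 42, 52 → 64.
So the next tuple is [x=-38 y=38 z=64].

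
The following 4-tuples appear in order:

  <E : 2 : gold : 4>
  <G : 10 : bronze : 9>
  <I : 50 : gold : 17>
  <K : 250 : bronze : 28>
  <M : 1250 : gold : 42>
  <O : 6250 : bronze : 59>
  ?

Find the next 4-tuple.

<Q : 31250 : gold : 79>

For the letter, letters move forward 2 places in the alphabet: E, G, I, K, M, O → Q.
Second entry: ×5 each step, so 2, 10, 50, 250, 1250, 6250 → 31250.
Rank goes gold, bronze, gold, bronze, gold, bronze → gold (alternates gold ↔ bronze).
Fourth entry: differences are 5, 8, 11, … (increasing by 3 each time); 4, 9, 17, 28, 42, 59 → 79.
Putting it together: <Q : 31250 : gold : 79>.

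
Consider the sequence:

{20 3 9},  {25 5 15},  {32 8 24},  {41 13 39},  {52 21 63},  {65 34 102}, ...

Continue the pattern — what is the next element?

First part — differences are 5, 7, 9, … (increasing by 2 each time): 20, 25, 32, 41, 52, 65 → 80.
Second part: 3, 5, 8, 13, 21, 34 → 55 (each term is the sum of the two before it).
Third part: 9, 15, 24, 39, 63, 102 → 165 (always 3 × the second part).
So the next element is {80 55 165}.

{80 55 165}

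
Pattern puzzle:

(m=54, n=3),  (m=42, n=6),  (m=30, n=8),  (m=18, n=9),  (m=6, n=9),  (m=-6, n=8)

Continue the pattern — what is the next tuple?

(m=-18, n=6)

For the m, −12 each step: 54, 42, 30, 18, 6, -6 → -18.
N: differences are 3, 2, 1, … (decreasing by 1 each time); 3, 6, 8, 9, 9, 8 → 6.
Combining the parts gives (m=-18, n=6).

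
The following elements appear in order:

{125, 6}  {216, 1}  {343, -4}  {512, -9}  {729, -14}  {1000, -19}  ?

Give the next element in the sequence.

{1331, -24}

First coordinate: perfect cubes: 5³, 6³, 7³, …, so 125, 216, 343, 512, 729, 1000 → 1331.
Second coordinate goes 6, 1, -4, -9, -14, -19 → -24 (−5 each step).
Combining the parts gives {1331, -24}.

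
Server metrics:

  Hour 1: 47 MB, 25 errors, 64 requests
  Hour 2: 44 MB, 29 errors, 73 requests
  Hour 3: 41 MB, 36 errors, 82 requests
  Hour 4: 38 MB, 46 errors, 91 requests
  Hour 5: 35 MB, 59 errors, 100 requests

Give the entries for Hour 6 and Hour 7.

MB: −3 each step, so 47, 44, 41, 38, 35 → 32 → 29.
Errors goes 25, 29, 36, 46, 59 → 75 → 94 (differences are 4, 7, 10, … (increasing by 3 each time)).
Requests — +9 each step: 64, 73, 82, 91, 100 → 109 → 118.
So the next two rows are 32 MB, 75 errors, 109 requests and 29 MB, 94 errors, 118 requests.

32 MB, 75 errors, 109 requests; 29 MB, 94 errors, 118 requests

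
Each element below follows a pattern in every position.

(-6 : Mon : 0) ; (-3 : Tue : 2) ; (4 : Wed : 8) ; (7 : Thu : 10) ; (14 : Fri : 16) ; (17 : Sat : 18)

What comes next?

First coordinate — alternating steps +3, +7, +3, +7, …: -6, -3, 4, 7, 14, 17 → 24.
Day: Mon, Tue, Wed, Thu, Fri, Sat → Sun (runs through the weekdays Mon→Sun).
Third coordinate: alternating steps +2, +6, +2, +6, …, so 0, 2, 8, 10, 16, 18 → 24.
Combining the parts gives (24 : Sun : 24).

(24 : Sun : 24)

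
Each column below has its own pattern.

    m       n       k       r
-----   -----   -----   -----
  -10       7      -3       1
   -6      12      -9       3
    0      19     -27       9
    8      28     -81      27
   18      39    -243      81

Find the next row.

Column m: differences are 4, 6, 8, … (increasing by 2 each time); -10, -6, 0, 8, 18 → 30.
Column n: 7, 12, 19, 28, 39 → 52 (differences are 5, 7, 9, … (increasing by 2 each time)).
Column k: -3, -9, -27, -81, -243 → -729 (×3 each step).
Column r: ×3 each step, so 1, 3, 9, 27, 81 → 243.
So the next row is 30  52  -729  243.

30  52  -729  243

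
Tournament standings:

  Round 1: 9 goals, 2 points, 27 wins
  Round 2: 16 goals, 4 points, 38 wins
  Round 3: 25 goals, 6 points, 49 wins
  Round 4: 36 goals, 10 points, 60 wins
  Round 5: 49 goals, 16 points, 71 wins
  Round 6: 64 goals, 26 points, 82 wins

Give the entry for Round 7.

Goals: perfect squares: 3², 4², 5², …; 9, 16, 25, 36, 49, 64 → 81.
Points: 2, 4, 6, 10, 16, 26 → 42 (each term is the sum of the two before it).
For the wins, +11 each step: 27, 38, 49, 60, 71, 82 → 93.
So the next row is 81 goals, 42 points, 93 wins.

81 goals, 42 points, 93 wins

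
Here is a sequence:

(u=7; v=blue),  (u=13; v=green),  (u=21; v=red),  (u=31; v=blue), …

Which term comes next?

(u=43; v=green)

U goes 7, 13, 21, 31 → 43 (differences are 6, 8, 10, … (increasing by 2 each time)).
For the v, repeats blue → green → red: blue, green, red, blue → green.
Putting it together: (u=43; v=green).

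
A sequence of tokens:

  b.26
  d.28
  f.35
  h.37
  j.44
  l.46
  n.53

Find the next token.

p.55

Letter goes b, d, f, h, j, l, n → p (letters move forward 2 places in the alphabet).
Second component goes 26, 28, 35, 37, 44, 46, 53 → 55 (alternating steps +2, +7, +2, +7, …).
Combining the parts gives p.55.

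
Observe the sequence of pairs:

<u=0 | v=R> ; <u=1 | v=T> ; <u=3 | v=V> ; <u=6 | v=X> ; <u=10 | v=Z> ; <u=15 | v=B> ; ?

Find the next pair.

<u=21 | v=D>

U — differences are 1, 2, 3, … (increasing by 1 each time): 0, 1, 3, 6, 10, 15 → 21.
V — letters move forward 2 places in the alphabet, wrapping Z→A: R, T, V, X, Z, B → D.
Putting it together: <u=21 | v=D>.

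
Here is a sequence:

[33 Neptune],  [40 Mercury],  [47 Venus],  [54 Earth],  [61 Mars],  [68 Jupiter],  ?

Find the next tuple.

First coordinate goes 33, 40, 47, 54, 61, 68 → 75 (+7 each step).
Planet: runs through the planets Mercury→Neptune; Neptune, Mercury, Venus, Earth, Mars, Jupiter → Saturn.
Combining the parts gives [75 Saturn].

[75 Saturn]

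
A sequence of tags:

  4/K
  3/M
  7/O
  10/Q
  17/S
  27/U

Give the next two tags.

44/W then 71/Y

First component: each term is the sum of the two before it, so 4, 3, 7, 10, 17, 27 → 44 → 71.
Letter: letters move forward 2 places in the alphabet; K, M, O, Q, S, U → W → Y.
So the next two tags are 44/W and 71/Y.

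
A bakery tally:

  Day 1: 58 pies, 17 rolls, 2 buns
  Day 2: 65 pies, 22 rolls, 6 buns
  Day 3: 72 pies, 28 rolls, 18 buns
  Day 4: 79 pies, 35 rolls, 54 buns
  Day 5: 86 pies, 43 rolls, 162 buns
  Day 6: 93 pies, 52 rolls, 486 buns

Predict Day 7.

100 pies, 62 rolls, 1458 buns

Pies — +7 each step: 58, 65, 72, 79, 86, 93 → 100.
Rolls — differences are 5, 6, 7, … (increasing by 1 each time): 17, 22, 28, 35, 43, 52 → 62.
Buns: ×3 each step, so 2, 6, 18, 54, 162, 486 → 1458.
So the next row is 100 pies, 62 rolls, 1458 buns.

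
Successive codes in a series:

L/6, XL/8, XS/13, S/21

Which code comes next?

Size goes L, XL, XS, S → M (runs through clothing sizes XS→XL).
Second component: differences are 2, 5, 8, … (increasing by 3 each time); 6, 8, 13, 21 → 32.
Putting it together: M/32.

M/32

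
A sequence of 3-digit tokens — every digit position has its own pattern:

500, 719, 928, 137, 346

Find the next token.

First digit: +2 each step, mod 10; 5, 7, 9, 1, 3 → 5.
Second digit: +1 each step, mod 10, so 0, 1, 2, 3, 4 → 5.
Third digit — −1 each step, mod 10: 0, 9, 8, 7, 6 → 5.
Putting it together: 555.

555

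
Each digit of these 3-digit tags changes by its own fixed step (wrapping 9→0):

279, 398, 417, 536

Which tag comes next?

655

For the first digit, +1 each step, mod 10: 2, 3, 4, 5 → 6.
For the second digit, +2 each step, mod 10: 7, 9, 1, 3 → 5.
For the third digit, −1 each step, mod 10: 9, 8, 7, 6 → 5.
Putting it together: 655.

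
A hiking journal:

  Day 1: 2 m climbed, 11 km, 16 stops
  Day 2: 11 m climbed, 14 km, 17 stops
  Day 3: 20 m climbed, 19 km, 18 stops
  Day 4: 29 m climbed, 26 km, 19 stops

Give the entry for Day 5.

M climbed: +9 each step, so 2, 11, 20, 29 → 38.
Km — differences are 3, 5, 7, … (increasing by 2 each time): 11, 14, 19, 26 → 35.
Stops: +1 each step, so 16, 17, 18, 19 → 20.
Putting it together: 38 m climbed, 35 km, 20 stops.

38 m climbed, 35 km, 20 stops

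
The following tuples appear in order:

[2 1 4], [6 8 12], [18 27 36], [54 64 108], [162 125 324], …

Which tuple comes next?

First component: ×3 each step, so 2, 6, 18, 54, 162 → 486.
Second component goes 1, 8, 27, 64, 125 → 216 (perfect cubes: 1³, 2³, 3³, …).
Third component — always 2 × the first component: 4, 12, 36, 108, 324 → 972.
Combining the parts gives [486 216 972].

[486 216 972]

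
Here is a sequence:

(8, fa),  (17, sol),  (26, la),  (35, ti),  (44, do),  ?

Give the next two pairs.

First coordinate: +9 each step, so 8, 17, 26, 35, 44 → 53 → 62.
Note: fa, sol, la, ti, do → re → mi (runs through the solfège scale do→ti).
Putting the parts together: (53, re) and then (62, mi).

(53, re), (62, mi)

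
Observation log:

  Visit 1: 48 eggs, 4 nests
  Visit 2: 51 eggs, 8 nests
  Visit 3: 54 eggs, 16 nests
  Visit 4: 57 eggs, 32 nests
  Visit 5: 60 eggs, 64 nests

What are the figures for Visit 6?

63 eggs, 128 nests

Eggs: 48, 51, 54, 57, 60 → 63 (+3 each step).
Nests: 4, 8, 16, 32, 64 → 128 (×2 each step).
Putting it together: 63 eggs, 128 nests.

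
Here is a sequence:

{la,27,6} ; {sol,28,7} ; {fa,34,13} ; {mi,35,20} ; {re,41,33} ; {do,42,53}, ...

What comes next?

Note — runs backward through the solfège scale do→ti: la, sol, fa, mi, re, do → ti.
Second entry: alternating steps +1, +6, +1, +6, …, so 27, 28, 34, 35, 41, 42 → 48.
For the third entry, each term is the sum of the two before it: 6, 7, 13, 20, 33, 53 → 86.
Combining the parts gives {ti,48,86}.

{ti,48,86}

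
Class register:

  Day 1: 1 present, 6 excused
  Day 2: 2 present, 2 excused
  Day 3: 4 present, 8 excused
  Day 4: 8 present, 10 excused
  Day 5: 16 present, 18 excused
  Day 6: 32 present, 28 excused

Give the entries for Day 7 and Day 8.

Present — ×2 each step: 1, 2, 4, 8, 16, 32 → 64 → 128.
Excused goes 6, 2, 8, 10, 18, 28 → 46 → 74 (each term is the sum of the two before it).
So the next two lines are 64 present, 46 excused and 128 present, 74 excused.

64 present, 46 excused; 128 present, 74 excused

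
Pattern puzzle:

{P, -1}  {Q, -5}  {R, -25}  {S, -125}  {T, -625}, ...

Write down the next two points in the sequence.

Letter — letters move forward 1 place in the alphabet: P, Q, R, S, T → U → V.
Second value: ×5 each step, so -1, -5, -25, -125, -625 → -3125 → -15625.
Putting the parts together: {U, -3125} and then {V, -15625}.

{U, -3125}, {V, -15625}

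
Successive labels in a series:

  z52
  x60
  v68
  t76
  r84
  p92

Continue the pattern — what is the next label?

Letter: letters move back 2 places in the alphabet, so z, x, v, t, r, p → n.
Second component: 52, 60, 68, 76, 84, 92 → 100 (+8 each step).
Combining the parts gives n100.

n100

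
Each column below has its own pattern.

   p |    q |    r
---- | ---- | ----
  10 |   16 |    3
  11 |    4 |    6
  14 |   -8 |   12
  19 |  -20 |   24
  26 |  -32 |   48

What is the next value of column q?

Column q — −12 each step: 16, 4, -8, -20, -32 → -44.

-44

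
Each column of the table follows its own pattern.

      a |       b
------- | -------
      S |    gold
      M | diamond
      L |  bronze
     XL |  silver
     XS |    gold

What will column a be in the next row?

Column a: runs through clothing sizes XS→XL; S, M, L, XL, XS → S.
For the column b, repeats gold → diamond → bronze → silver: gold, diamond, bronze, silver, gold → diamond.

S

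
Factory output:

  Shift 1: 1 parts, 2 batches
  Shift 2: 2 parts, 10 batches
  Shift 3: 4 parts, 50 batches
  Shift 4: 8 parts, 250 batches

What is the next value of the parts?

16

Parts goes 1, 2, 4, 8 → 16 (×2 each step).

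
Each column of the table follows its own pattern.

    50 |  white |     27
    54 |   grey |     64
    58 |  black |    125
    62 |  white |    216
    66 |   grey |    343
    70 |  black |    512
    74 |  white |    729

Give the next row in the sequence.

First component: 50, 54, 58, 62, 66, 70, 74 → 78 (+4 each step).
Shade — repeats white → grey → black: white, grey, black, white, grey, black, white → grey.
Third component: perfect cubes: 3³, 4³, 5³, …; 27, 64, 125, 216, 343, 512, 729 → 1000.
Putting it together: 78  grey  1000.

78  grey  1000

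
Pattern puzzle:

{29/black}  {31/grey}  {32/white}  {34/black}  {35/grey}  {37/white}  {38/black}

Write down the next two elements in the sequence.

First part: alternating steps +2, +1, +2, +1, …; 29, 31, 32, 34, 35, 37, 38 → 40 → 41.
Shade: repeats black → grey → white, so black, grey, white, black, grey, white, black → grey → white.
So the next two elements are {40/grey} and {41/white}.

{40/grey}, {41/white}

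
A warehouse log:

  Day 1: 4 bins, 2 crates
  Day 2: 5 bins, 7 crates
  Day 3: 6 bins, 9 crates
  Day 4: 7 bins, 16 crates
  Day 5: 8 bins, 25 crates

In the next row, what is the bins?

Bins: +1 each step; 4, 5, 6, 7, 8 → 9.

9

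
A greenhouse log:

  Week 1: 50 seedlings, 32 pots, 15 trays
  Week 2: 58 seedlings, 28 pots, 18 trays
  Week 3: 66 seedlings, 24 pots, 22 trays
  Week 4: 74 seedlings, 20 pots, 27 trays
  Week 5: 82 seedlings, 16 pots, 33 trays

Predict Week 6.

Seedlings: +8 each step, so 50, 58, 66, 74, 82 → 90.
Pots: 32, 28, 24, 20, 16 → 12 (−4 each step).
Trays goes 15, 18, 22, 27, 33 → 40 (differences are 3, 4, 5, … (increasing by 1 each time)).
Combining the parts gives 90 seedlings, 12 pots, 40 trays.

90 seedlings, 12 pots, 40 trays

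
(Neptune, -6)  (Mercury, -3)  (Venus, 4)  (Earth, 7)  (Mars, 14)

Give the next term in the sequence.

(Jupiter, 17)

Planet: runs through the planets Mercury→Neptune; Neptune, Mercury, Venus, Earth, Mars → Jupiter.
For the second component, alternating steps +3, +7, +3, +7, …: -6, -3, 4, 7, 14 → 17.
Combining the parts gives (Jupiter, 17).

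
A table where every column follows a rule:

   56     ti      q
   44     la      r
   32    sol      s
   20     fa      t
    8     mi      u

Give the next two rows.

For the first component, −12 each step: 56, 44, 32, 20, 8 → -4 → -16.
Note — runs backward through the solfège scale do→ti: ti, la, sol, fa, mi → re → do.
Letter goes q, r, s, t, u → v → w (letters move forward 1 place in the alphabet).
Putting the parts together: -4  re  v and then -16  do  w.

-4  re  v; -16  do  w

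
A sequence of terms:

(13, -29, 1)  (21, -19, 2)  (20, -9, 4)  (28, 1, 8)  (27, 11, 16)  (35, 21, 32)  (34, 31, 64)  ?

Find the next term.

(42, 41, 128)

First coordinate goes 13, 21, 20, 28, 27, 35, 34 → 42 (alternating steps +8, −1, +8, −1, …).
Second coordinate: -29, -19, -9, 1, 11, 21, 31 → 41 (+10 each step).
For the third coordinate, ×2 each step: 1, 2, 4, 8, 16, 32, 64 → 128.
So the next term is (42, 41, 128).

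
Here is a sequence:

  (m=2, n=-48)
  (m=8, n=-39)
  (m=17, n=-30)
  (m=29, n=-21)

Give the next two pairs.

(m=44, n=-12), (m=62, n=-3)

M — differences are 6, 9, 12, … (increasing by 3 each time): 2, 8, 17, 29 → 44 → 62.
N — +9 each step: -48, -39, -30, -21 → -12 → -3.
Putting the parts together: (m=44, n=-12) and then (m=62, n=-3).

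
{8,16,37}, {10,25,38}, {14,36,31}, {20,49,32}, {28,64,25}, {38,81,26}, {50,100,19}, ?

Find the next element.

First slot — differences are 2, 4, 6, … (increasing by 2 each time): 8, 10, 14, 20, 28, 38, 50 → 64.
Second slot — perfect squares: 4², 5², 6², …: 16, 25, 36, 49, 64, 81, 100 → 121.
Third slot: alternating steps +1, −7, +1, −7, …, so 37, 38, 31, 32, 25, 26, 19 → 20.
Putting it together: {64,121,20}.

{64,121,20}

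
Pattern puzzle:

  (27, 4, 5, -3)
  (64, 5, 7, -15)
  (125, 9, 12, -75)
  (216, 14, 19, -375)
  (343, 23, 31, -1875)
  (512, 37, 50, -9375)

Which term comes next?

For the first value, perfect cubes: 3³, 4³, 5³, …: 27, 64, 125, 216, 343, 512 → 729.
Second value — each term is the sum of the two before it: 4, 5, 9, 14, 23, 37 → 60.
Third value — each term is the sum of the two before it: 5, 7, 12, 19, 31, 50 → 81.
Fourth value: -3, -15, -75, -375, -1875, -9375 → -46875 (×5 each step).
So the next term is (729, 60, 81, -46875).

(729, 60, 81, -46875)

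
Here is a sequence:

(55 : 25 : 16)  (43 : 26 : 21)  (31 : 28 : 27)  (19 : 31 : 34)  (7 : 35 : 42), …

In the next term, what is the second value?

Second value goes 25, 26, 28, 31, 35 → 40 (differences are 1, 2, 3, … (increasing by 1 each time)).

40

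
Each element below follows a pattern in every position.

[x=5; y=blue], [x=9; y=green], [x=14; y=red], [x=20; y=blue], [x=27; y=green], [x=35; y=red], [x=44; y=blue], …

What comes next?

[x=54; y=green]

X — differences are 4, 5, 6, … (increasing by 1 each time): 5, 9, 14, 20, 27, 35, 44 → 54.
Y: repeats blue → green → red; blue, green, red, blue, green, red, blue → green.
Combining the parts gives [x=54; y=green].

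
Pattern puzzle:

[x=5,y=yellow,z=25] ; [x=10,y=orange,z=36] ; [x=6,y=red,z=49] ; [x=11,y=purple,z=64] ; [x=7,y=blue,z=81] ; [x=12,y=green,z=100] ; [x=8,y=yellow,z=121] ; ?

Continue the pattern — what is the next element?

X: 5, 10, 6, 11, 7, 12, 8 → 13 (alternating steps +5, −4, +5, −4, …).
For the y, repeats yellow → orange → red → purple → blue → green: yellow, orange, red, purple, blue, green, yellow → orange.
Z: 25, 36, 49, 64, 81, 100, 121 → 144 (perfect squares: 5², 6², 7², …).
Combining the parts gives [x=13,y=orange,z=144].

[x=13,y=orange,z=144]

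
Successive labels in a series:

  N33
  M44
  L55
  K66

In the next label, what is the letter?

Letter goes N, M, L, K → J (letters move back 1 place in the alphabet).

J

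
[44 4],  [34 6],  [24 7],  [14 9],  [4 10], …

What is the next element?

First entry — −10 each step: 44, 34, 24, 14, 4 → -6.
For the second entry, alternating steps +2, +1, +2, +1, …: 4, 6, 7, 9, 10 → 12.
Combining the parts gives [-6 12].

[-6 12]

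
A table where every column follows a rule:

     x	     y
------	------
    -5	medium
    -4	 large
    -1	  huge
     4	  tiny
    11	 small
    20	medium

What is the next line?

Column x: -5, -4, -1, 4, 11, 20 → 31 (differences are 1, 3, 5, … (increasing by 2 each time)).
Column y: repeats medium → large → huge → tiny → small, so medium, large, huge, tiny, small, medium → large.
So the next line is 31  large.

31  large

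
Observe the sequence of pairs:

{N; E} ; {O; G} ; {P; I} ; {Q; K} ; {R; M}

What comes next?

{S; O}

First letter — letters move forward 1 place in the alphabet: N, O, P, Q, R → S.
Second letter: E, G, I, K, M → O (letters move forward 2 places in the alphabet).
Putting it together: {S; O}.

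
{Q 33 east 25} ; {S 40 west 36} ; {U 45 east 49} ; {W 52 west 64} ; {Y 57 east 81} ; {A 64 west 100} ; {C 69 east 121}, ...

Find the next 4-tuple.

Letter: Q, S, U, W, Y, A, C → E (letters move forward 2 places in the alphabet, wrapping Z→A).
Second entry goes 33, 40, 45, 52, 57, 64, 69 → 76 (alternating steps +7, +5, +7, +5, …).
Direction goes east, west, east, west, east, west, east → west (alternates east ↔ west).
Fourth entry — perfect squares: 5², 6², 7², …: 25, 36, 49, 64, 81, 100, 121 → 144.
So the next 4-tuple is {E 76 west 144}.

{E 76 west 144}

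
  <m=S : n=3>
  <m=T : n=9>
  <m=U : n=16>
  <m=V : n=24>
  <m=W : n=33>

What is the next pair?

M: letters move forward 1 place in the alphabet, so S, T, U, V, W → X.
N: differences are 6, 7, 8, … (increasing by 1 each time), so 3, 9, 16, 24, 33 → 43.
Putting it together: <m=X : n=43>.

<m=X : n=43>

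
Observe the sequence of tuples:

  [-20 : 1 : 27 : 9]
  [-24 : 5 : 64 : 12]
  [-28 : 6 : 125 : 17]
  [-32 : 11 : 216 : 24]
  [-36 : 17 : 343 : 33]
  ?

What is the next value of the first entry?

First entry — −4 each step: -20, -24, -28, -32, -36 → -40.

-40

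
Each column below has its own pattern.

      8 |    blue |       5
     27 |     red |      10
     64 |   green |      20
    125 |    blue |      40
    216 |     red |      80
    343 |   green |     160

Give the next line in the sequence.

For the first component, perfect cubes: 2³, 3³, 4³, …: 8, 27, 64, 125, 216, 343 → 512.
Colour: repeats blue → red → green; blue, red, green, blue, red, green → blue.
Third component: ×2 each step; 5, 10, 20, 40, 80, 160 → 320.
So the next line is 512  blue  320.

512  blue  320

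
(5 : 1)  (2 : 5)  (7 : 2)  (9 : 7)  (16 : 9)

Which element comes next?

(25 : 16)

First component goes 5, 2, 7, 9, 16 → 25 (each term is the sum of the two before it).
For the second component, always the previous value of the first component: 1, 5, 2, 7, 9 → 16.
Combining the parts gives (25 : 16).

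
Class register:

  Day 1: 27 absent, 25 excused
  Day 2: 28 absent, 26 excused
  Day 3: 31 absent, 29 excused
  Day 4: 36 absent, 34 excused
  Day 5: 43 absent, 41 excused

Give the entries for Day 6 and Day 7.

Absent: differences are 1, 3, 5, … (increasing by 2 each time); 27, 28, 31, 36, 43 → 52 → 63.
Excused — always 2 less than the absent: 25, 26, 29, 34, 41 → 50 → 61.
So the next two rows are 52 absent, 50 excused and 63 absent, 61 excused.

52 absent, 50 excused; 63 absent, 61 excused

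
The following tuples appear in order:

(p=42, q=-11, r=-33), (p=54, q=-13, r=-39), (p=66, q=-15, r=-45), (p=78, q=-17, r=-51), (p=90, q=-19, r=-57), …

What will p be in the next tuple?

For the p, +12 each step: 42, 54, 66, 78, 90 → 102.

102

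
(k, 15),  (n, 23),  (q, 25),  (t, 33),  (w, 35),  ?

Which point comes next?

(z, 43)

Letter goes k, n, q, t, w → z (letters move forward 3 places in the alphabet).
Second slot — alternating steps +8, +2, +8, +2, …: 15, 23, 25, 33, 35 → 43.
So the next point is (z, 43).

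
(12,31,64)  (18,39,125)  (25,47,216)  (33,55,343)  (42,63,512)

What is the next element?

(52,71,729)

For the first coordinate, differences are 6, 7, 8, … (increasing by 1 each time): 12, 18, 25, 33, 42 → 52.
Second coordinate: +8 each step; 31, 39, 47, 55, 63 → 71.
Third coordinate: perfect cubes: 4³, 5³, 6³, …; 64, 125, 216, 343, 512 → 729.
So the next element is (52,71,729).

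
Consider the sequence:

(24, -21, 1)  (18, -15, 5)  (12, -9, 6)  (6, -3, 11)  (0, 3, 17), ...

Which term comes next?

(-6, 9, 28)

First coordinate: 24, 18, 12, 6, 0 → -6 (−6 each step).
Second coordinate goes -21, -15, -9, -3, 3 → 9 (+6 each step).
Third coordinate: each term is the sum of the two before it, so 1, 5, 6, 11, 17 → 28.
So the next term is (-6, 9, 28).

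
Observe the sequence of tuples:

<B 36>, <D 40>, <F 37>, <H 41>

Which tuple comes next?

<J 38>

Letter: B, D, F, H → J (letters move forward 2 places in the alphabet).
Second value: alternating steps +4, −3, +4, −3, …, so 36, 40, 37, 41 → 38.
So the next tuple is <J 38>.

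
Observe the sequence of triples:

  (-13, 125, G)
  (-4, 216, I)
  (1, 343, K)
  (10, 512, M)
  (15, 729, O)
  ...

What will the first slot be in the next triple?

24

First slot: -13, -4, 1, 10, 15 → 24 (alternating steps +9, +5, +9, +5, …).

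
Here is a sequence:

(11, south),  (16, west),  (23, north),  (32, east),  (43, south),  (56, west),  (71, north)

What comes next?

First coordinate: differences are 5, 7, 9, … (increasing by 2 each time); 11, 16, 23, 32, 43, 56, 71 → 88.
Direction: repeats south → west → north → east; south, west, north, east, south, west, north → east.
Combining the parts gives (88, east).

(88, east)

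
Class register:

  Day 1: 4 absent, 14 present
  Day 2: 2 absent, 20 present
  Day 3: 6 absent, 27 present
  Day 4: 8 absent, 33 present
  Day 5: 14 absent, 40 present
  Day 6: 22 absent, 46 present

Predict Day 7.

Absent: each term is the sum of the two before it, so 4, 2, 6, 8, 14, 22 → 36.
Present — alternating steps +6, +7, +6, +7, …: 14, 20, 27, 33, 40, 46 → 53.
Putting it together: 36 absent, 53 present.

36 absent, 53 present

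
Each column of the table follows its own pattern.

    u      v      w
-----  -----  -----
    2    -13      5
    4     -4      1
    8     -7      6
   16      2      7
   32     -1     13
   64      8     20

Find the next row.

128  5  33

Column u: ×2 each step; 2, 4, 8, 16, 32, 64 → 128.
Column v goes -13, -4, -7, 2, -1, 8 → 5 (alternating steps +9, −3, +9, −3, …).
Column w goes 5, 1, 6, 7, 13, 20 → 33 (each term is the sum of the two before it).
So the next row is 128  5  33.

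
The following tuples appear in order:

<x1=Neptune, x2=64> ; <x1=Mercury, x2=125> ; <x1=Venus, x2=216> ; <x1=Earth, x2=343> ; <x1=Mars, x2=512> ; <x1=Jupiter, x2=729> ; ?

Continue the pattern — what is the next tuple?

For the x1, runs through the planets Mercury→Neptune: Neptune, Mercury, Venus, Earth, Mars, Jupiter → Saturn.
X2: 64, 125, 216, 343, 512, 729 → 1000 (perfect cubes: 4³, 5³, 6³, …).
Putting it together: <x1=Saturn, x2=1000>.

<x1=Saturn, x2=1000>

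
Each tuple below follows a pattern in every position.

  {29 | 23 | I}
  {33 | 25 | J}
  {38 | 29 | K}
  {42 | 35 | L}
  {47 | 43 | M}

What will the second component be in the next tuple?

Second component goes 23, 25, 29, 35, 43 → 53 (differences are 2, 4, 6, … (increasing by 2 each time)).

53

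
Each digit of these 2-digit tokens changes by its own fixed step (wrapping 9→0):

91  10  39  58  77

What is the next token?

96

First digit — +2 each step, mod 10: 9, 1, 3, 5, 7 → 9.
Second digit: 1, 0, 9, 8, 7 → 6 (−1 each step, mod 10).
Putting it together: 96.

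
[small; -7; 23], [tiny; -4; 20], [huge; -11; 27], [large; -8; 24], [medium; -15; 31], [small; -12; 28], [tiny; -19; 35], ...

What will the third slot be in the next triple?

32

Size: repeats small → tiny → huge → large → medium; small, tiny, huge, large, medium, small, tiny → huge.
Second slot goes -7, -4, -11, -8, -15, -12, -19 → -16 (alternating steps +3, −7, +3, −7, …).
Third slot: together with the second slot always sums to 16; 23, 20, 27, 24, 31, 28, 35 → 32.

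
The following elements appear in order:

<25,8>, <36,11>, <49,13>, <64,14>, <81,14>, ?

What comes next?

First value: 25, 36, 49, 64, 81 → 100 (perfect squares: 5², 6², 7², …).
Second value: 8, 11, 13, 14, 14 → 13 (differences are 3, 2, 1, … (decreasing by 1 each time)).
Combining the parts gives <100,13>.

<100,13>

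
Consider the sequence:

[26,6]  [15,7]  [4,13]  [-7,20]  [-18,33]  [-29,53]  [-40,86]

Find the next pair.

[-51,139]

First value: 26, 15, 4, -7, -18, -29, -40 → -51 (−11 each step).
For the second value, each term is the sum of the two before it: 6, 7, 13, 20, 33, 53, 86 → 139.
So the next pair is [-51,139].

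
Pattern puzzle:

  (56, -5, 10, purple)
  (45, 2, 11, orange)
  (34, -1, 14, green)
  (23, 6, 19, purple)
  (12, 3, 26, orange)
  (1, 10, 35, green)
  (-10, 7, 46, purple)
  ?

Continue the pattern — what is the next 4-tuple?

First value goes 56, 45, 34, 23, 12, 1, -10 → -21 (−11 each step).
Second value: alternating steps +7, −3, +7, −3, …, so -5, 2, -1, 6, 3, 10, 7 → 14.
For the third value, differences are 1, 3, 5, … (increasing by 2 each time): 10, 11, 14, 19, 26, 35, 46 → 59.
Colour: repeats purple → orange → green, so purple, orange, green, purple, orange, green, purple → orange.
Combining the parts gives (-21, 14, 59, orange).

(-21, 14, 59, orange)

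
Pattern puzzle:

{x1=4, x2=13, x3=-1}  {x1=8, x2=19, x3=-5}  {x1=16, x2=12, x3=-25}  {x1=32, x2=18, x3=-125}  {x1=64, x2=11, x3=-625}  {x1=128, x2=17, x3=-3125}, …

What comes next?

X1 goes 4, 8, 16, 32, 64, 128 → 256 (×2 each step).
X2: alternating steps +6, −7, +6, −7, …; 13, 19, 12, 18, 11, 17 → 10.
X3 goes -1, -5, -25, -125, -625, -3125 → -15625 (×5 each step).
Combining the parts gives {x1=256, x2=10, x3=-15625}.

{x1=256, x2=10, x3=-15625}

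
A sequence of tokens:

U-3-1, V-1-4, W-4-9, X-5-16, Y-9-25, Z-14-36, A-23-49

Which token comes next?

Letter: U, V, W, X, Y, Z, A → B (letters move forward 1 place in the alphabet, wrapping Z→A).
Second component: each term is the sum of the two before it; 3, 1, 4, 5, 9, 14, 23 → 37.
Third component — perfect squares: 1², 2², 3², …: 1, 4, 9, 16, 25, 36, 49 → 64.
Putting it together: B-37-64.

B-37-64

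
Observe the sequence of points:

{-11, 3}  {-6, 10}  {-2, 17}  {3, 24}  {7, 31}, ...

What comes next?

{12, 38}

First slot: -11, -6, -2, 3, 7 → 12 (alternating steps +5, +4, +5, +4, …).
Second slot: 3, 10, 17, 24, 31 → 38 (+7 each step).
Combining the parts gives {12, 38}.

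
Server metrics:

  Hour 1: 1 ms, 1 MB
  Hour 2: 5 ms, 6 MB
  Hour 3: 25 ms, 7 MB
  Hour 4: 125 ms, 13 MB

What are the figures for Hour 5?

625 ms, 20 MB

Ms: 1, 5, 25, 125 → 625 (×5 each step).
MB: 1, 6, 7, 13 → 20 (each term is the sum of the two before it).
So the next record is 625 ms, 20 MB.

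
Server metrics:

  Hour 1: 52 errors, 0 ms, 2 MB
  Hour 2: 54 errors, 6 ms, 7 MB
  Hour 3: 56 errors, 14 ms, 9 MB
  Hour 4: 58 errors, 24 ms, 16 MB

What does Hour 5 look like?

60 errors, 36 ms, 25 MB

Errors — +2 each step: 52, 54, 56, 58 → 60.
Ms: 0, 6, 14, 24 → 36 (differences are 6, 8, 10, … (increasing by 2 each time)).
For the MB, each term is the sum of the two before it: 2, 7, 9, 16 → 25.
So the next record is 60 errors, 36 ms, 25 MB.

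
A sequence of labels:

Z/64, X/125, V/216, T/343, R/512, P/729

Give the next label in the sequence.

N/1000

Letter: Z, X, V, T, R, P → N (letters move back 2 places in the alphabet).
Second component: perfect cubes: 4³, 5³, 6³, …, so 64, 125, 216, 343, 512, 729 → 1000.
Putting it together: N/1000.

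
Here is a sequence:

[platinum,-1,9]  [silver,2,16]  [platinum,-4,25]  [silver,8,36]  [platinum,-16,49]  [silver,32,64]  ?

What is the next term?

Metal goes platinum, silver, platinum, silver, platinum, silver → platinum (alternates platinum ↔ silver).
Second entry: ×(-2) each step, so -1, 2, -4, 8, -16, 32 → -64.
For the third entry, perfect squares: 3², 4², 5², …: 9, 16, 25, 36, 49, 64 → 81.
Putting it together: [platinum,-64,81].

[platinum,-64,81]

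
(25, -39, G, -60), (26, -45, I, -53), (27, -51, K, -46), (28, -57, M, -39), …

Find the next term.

First component goes 25, 26, 27, 28 → 29 (+1 each step).
Second component goes -39, -45, -51, -57 → -63 (−6 each step).
Letter — letters move forward 2 places in the alphabet: G, I, K, M → O.
Fourth component goes -60, -53, -46, -39 → -32 (+7 each step).
Combining the parts gives (29, -63, O, -32).

(29, -63, O, -32)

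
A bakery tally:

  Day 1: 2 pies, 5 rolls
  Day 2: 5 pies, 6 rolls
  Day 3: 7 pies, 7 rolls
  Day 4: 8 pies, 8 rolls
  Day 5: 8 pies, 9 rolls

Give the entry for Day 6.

7 pies, 10 rolls

Pies: differences are 3, 2, 1, … (decreasing by 1 each time), so 2, 5, 7, 8, 8 → 7.
Rolls goes 5, 6, 7, 8, 9 → 10 (+1 each step).
Combining the parts gives 7 pies, 10 rolls.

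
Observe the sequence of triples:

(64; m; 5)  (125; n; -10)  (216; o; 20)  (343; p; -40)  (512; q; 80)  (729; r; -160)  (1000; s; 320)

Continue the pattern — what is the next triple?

(1331; t; -640)

First part — perfect cubes: 4³, 5³, 6³, …: 64, 125, 216, 343, 512, 729, 1000 → 1331.
Letter: letters move forward 1 place in the alphabet, so m, n, o, p, q, r, s → t.
Third part: 5, -10, 20, -40, 80, -160, 320 → -640 (×(-2) each step).
Combining the parts gives (1331; t; -640).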